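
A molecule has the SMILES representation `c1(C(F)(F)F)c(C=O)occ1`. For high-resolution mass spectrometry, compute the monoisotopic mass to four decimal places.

164.0085

Atom tally by fragment:
  furan ring core → C:4 H:4 O:1
  (− 2 ring H displaced by substituents)
  + CF3 → C:1 F:3
  + CHO → C:1 H:1 O:1
Element totals:
  C: 6
  H: 3
  F: 3
  O: 2
Molecular formula: C6H3F3O2.
  M = 6(12.0) + 3(1.007825) + 3(18.998403) + 2(15.994915)
    = 72.000000 + 3.023475 + 56.995209 + 31.989830 = 164.008514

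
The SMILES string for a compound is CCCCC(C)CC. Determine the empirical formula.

C4H9

Atom tally by fragment:
  CH3 → C:1 H:3
  CH2 → C:1 H:2
  CH2 → C:1 H:2
  CH2 → C:1 H:2
  CH(CH3) → C:2 H:4
  CH2 → C:1 H:2
  CH3 → C:1 H:3
Element totals:
  C: 8
  H: 18
Molecular formula: C8H18.
gcd of subscripts = 2; dividing each by 2:
  C: 8/2 = 4
  H: 18/2 = 9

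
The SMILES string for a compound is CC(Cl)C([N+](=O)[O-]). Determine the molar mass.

123.54 g/mol

Atom tally by fragment:
  CH3 → C:1 H:3
  CH(Cl) → C:1 H:1 Cl:1
  CH2NO2 → C:1 H:2 N:1 O:2
Element totals:
  C: 3
  H: 6
  Cl: 1
  N: 1
  O: 2
Molecular formula: C3H6ClNO2.
  M = 3(12.011) + 6(1.008) + 35.45 + 14.007 + 2(15.999)
    = 36.033 + 6.048 + 35.450 + 14.007 + 31.998 = 123.536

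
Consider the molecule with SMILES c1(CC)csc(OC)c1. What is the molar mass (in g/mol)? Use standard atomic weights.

142.22 g/mol

Atom tally by fragment:
  thiophene ring core → C:4 H:4 S:1
  (− 2 ring H displaced by substituents)
  + C2H5 → C:2 H:5
  + OCH3 → C:1 H:3 O:1
Element totals:
  C: 7
  H: 10
  O: 1
  S: 1
Molecular formula: C7H10OS.
  M = 7(12.011) + 10(1.008) + 15.999 + 32.06
    = 84.077 + 10.080 + 15.999 + 32.060 = 142.216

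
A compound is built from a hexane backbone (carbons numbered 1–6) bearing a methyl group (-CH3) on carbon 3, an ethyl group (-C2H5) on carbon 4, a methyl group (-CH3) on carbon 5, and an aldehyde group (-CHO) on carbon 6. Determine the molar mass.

Atom tally by fragment:
  CH3 → C:1 H:3
  CH2 → C:1 H:2
  CH(CH3) → C:2 H:4
  CH(C2H5) → C:3 H:6
  CH(CH3) → C:2 H:4
  CH2CHO → C:2 H:3 O:1
Element totals:
  C: 11
  H: 22
  O: 1
Molecular formula: C11H22O.
  M = 11(12.011) + 22(1.008) + 15.999
    = 132.121 + 22.176 + 15.999 = 170.296

170.30 g/mol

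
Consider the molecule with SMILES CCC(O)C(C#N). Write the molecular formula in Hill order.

Atom tally by fragment:
  CH3 → C:1 H:3
  CH2 → C:1 H:2
  CH(OH) → C:1 H:2 O:1
  CH2CN → C:2 H:2 N:1
Element totals:
  C: 5
  H: 9
  N: 1
  O: 1

C5H9NO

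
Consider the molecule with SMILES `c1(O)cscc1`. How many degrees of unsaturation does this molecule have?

Atom tally by fragment:
  thiophene ring core → C:4 H:4 S:1
  (− 1 ring H displaced by substituents)
  + OH → O:1 H:1
Element totals:
  C: 4
  H: 4
  O: 1
  S: 1
Molecular formula: C4H4OS.
DoU = (2C + 2 + N − H − X) / 2 = (2·4 + 2 + 0 − 4 − 0) / 2 = 3.

3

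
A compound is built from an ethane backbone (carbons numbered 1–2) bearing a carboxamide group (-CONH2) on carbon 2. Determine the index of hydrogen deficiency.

Atom tally by fragment:
  CH3 → C:1 H:3
  CH2CONH2 → C:2 H:4 O:1 N:1
Element totals:
  C: 3
  H: 7
  N: 1
  O: 1
Molecular formula: C3H7NO.
DoU = (2C + 2 + N − H − X) / 2 = (2·3 + 2 + 1 − 7 − 0) / 2 = 1.

1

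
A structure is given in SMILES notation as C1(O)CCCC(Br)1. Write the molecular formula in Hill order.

Atom tally by fragment:
  cyclopentane ring core → C:5 H:10
  (− 2 ring H displaced by substituents)
  + OH → O:1 H:1
  + Br → Br:1
Element totals:
  C: 5
  H: 9
  Br: 1
  O: 1

C5H9BrO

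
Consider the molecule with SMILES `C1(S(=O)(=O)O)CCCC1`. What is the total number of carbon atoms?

5

Atom tally by fragment:
  cyclopentane ring core → C:5 H:10
  (− 1 ring H displaced by substituents)
  + SO3H → S:1 O:3 H:1
Element totals:
  C: 5
  H: 10
  O: 3
  S: 1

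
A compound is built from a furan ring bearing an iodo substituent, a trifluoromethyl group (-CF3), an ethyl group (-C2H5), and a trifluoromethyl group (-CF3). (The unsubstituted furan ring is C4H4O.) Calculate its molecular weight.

358.02 g/mol

Atom tally by fragment:
  furan ring core → C:4 H:4 O:1
  (− 4 ring H displaced by substituents)
  + I → I:1
  + CF3 → C:1 F:3
  + C2H5 → C:2 H:5
  + CF3 → C:1 F:3
Element totals:
  C: 8
  H: 5
  F: 6
  I: 1
  O: 1
Molecular formula: C8H5F6IO.
  M = 8(12.011) + 5(1.008) + 6(18.998) + 126.904 + 15.999
    = 96.088 + 5.040 + 113.988 + 126.904 + 15.999 = 358.019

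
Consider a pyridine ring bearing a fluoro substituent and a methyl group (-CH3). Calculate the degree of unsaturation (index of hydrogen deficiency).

4

Atom tally by fragment:
  pyridine ring core → C:5 H:5 N:1
  (− 2 ring H displaced by substituents)
  + F → F:1
  + CH3 → C:1 H:3
Element totals:
  C: 6
  H: 6
  F: 1
  N: 1
Molecular formula: C6H6FN.
DoU = (2C + 2 + N − H − X) / 2 = (2·6 + 2 + 1 − 6 − 1) / 2 = 4.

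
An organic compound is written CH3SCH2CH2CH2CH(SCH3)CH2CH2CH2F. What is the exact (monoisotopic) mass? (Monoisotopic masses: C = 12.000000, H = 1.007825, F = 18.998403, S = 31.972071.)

210.0912

Atom tally by fragment:
  CH3SCH2 → C:2 H:5 S:1
  CH2 → C:1 H:2
  CH2 → C:1 H:2
  CH(SCH3) → C:2 H:4 S:1
  CH2 → C:1 H:2
  CH2 → C:1 H:2
  CH2F → C:1 H:2 F:1
Element totals:
  C: 9
  H: 19
  F: 1
  S: 2
Molecular formula: C9H19FS2.
  M = 9(12.0) + 19(1.007825) + 18.998403 + 2(31.972071)
    = 108.000000 + 19.148675 + 18.998403 + 63.944142 = 210.091220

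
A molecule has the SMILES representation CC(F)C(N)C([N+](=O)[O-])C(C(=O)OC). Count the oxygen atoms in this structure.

4

Atom tally by fragment:
  CH3 → C:1 H:3
  CH(F) → C:1 H:1 F:1
  CH(NH2) → C:1 H:3 N:1
  CH(NO2) → C:1 H:1 N:1 O:2
  CH2COOCH3 → C:3 H:5 O:2
Element totals:
  C: 7
  H: 13
  F: 1
  N: 2
  O: 4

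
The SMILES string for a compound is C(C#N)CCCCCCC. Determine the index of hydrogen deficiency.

2

Atom tally by fragment:
  NCCH2 → C:2 H:2 N:1
  CH2 → C:1 H:2
  CH2 → C:1 H:2
  CH2 → C:1 H:2
  CH2 → C:1 H:2
  CH2 → C:1 H:2
  CH2 → C:1 H:2
  CH3 → C:1 H:3
Element totals:
  C: 9
  H: 17
  N: 1
Molecular formula: C9H17N.
DoU = (2C + 2 + N − H − X) / 2 = (2·9 + 2 + 1 − 17 − 0) / 2 = 2.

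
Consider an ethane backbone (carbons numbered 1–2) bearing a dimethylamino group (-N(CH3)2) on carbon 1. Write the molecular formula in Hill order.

Atom tally by fragment:
  (CH3)2NCH2 → C:3 H:8 N:1
  CH3 → C:1 H:3
Element totals:
  C: 4
  H: 11
  N: 1

C4H11N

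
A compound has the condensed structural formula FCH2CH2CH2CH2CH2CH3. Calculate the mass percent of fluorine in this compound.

Atom tally by fragment:
  FCH2 → C:1 H:2 F:1
  CH2 → C:1 H:2
  CH2 → C:1 H:2
  CH2 → C:1 H:2
  CH2 → C:1 H:2
  CH3 → C:1 H:3
Element totals:
  C: 6
  H: 13
  F: 1
Molecular formula: C6H13F.
Molar mass = 104.168 g/mol.
Mass from F: 1 × 18.998 = 18.998 g/mol.
%F = 18.998 / 104.168 × 100 = 18.24%.

18.24%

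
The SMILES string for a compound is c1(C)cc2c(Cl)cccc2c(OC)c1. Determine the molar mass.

Atom tally by fragment:
  naphthalene ring system core → C:10 H:8
  (− 3 ring H displaced by substituents)
  + CH3 → C:1 H:3
  + Cl → Cl:1
  + OCH3 → C:1 H:3 O:1
Element totals:
  C: 12
  H: 11
  Cl: 1
  O: 1
Molecular formula: C12H11ClO.
  M = 12(12.011) + 11(1.008) + 35.45 + 15.999
    = 144.132 + 11.088 + 35.450 + 15.999 = 206.669

206.67 g/mol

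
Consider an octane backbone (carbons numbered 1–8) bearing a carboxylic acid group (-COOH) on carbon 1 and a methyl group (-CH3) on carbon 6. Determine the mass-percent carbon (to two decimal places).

Atom tally by fragment:
  HOOCCH2 → C:2 H:3 O:2
  CH2 → C:1 H:2
  CH2 → C:1 H:2
  CH2 → C:1 H:2
  CH2 → C:1 H:2
  CH(CH3) → C:2 H:4
  CH2 → C:1 H:2
  CH3 → C:1 H:3
Element totals:
  C: 10
  H: 20
  O: 2
Molecular formula: C10H20O2.
Molar mass = 172.268 g/mol.
Mass from C: 10 × 12.011 = 120.110 g/mol.
%C = 120.110 / 172.268 × 100 = 69.72%.

69.72%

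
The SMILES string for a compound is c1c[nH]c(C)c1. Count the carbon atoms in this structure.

5

Atom tally by fragment:
  pyrrole ring core → C:4 H:5 N:1
  (− 1 ring H displaced by substituents)
  + CH3 → C:1 H:3
Element totals:
  C: 5
  H: 7
  N: 1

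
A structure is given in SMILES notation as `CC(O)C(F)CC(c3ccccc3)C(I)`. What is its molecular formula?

Atom tally by fragment:
  CH3 → C:1 H:3
  CH(OH) → C:1 H:2 O:1
  CH(F) → C:1 H:1 F:1
  CH2 → C:1 H:2
  CH(C6H5) → C:7 H:6
  CH2I → C:1 H:2 I:1
Element totals:
  C: 12
  H: 16
  F: 1
  I: 1
  O: 1

C12H16FIO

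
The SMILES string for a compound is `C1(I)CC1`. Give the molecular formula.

Atom tally by fragment:
  cyclopropane ring core → C:3 H:6
  (− 1 ring H displaced by substituents)
  + I → I:1
Element totals:
  C: 3
  H: 5
  I: 1

C3H5I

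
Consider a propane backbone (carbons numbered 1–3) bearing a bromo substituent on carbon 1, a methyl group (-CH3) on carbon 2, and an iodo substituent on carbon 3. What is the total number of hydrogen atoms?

8

Atom tally by fragment:
  BrCH2 → C:1 H:2 Br:1
  CH(CH3) → C:2 H:4
  CH2I → C:1 H:2 I:1
Element totals:
  C: 4
  H: 8
  Br: 1
  I: 1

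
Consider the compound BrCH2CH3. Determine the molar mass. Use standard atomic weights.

108.97 g/mol

Atom tally by fragment:
  BrCH2 → C:1 H:2 Br:1
  CH3 → C:1 H:3
Element totals:
  C: 2
  H: 5
  Br: 1
Molecular formula: C2H5Br.
  M = 2(12.011) + 5(1.008) + 79.904
    = 24.022 + 5.040 + 79.904 = 108.966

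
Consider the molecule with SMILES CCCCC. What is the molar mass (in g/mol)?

72.15 g/mol

Atom tally by fragment:
  CH3 → C:1 H:3
  CH2 → C:1 H:2
  CH2 → C:1 H:2
  CH2 → C:1 H:2
  CH3 → C:1 H:3
Element totals:
  C: 5
  H: 12
Molecular formula: C5H12.
  M = 5(12.011) + 12(1.008)
    = 60.055 + 12.096 = 72.151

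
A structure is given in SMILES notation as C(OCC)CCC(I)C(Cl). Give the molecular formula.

C7H14ClIO

Atom tally by fragment:
  C2H5OCH2 → C:3 H:7 O:1
  CH2 → C:1 H:2
  CH2 → C:1 H:2
  CH(I) → C:1 H:1 I:1
  CH2Cl → C:1 H:2 Cl:1
Element totals:
  C: 7
  H: 14
  Cl: 1
  I: 1
  O: 1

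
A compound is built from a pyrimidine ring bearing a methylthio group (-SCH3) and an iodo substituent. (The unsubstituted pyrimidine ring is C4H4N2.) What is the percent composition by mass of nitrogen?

Atom tally by fragment:
  pyrimidine ring core → C:4 H:4 N:2
  (− 2 ring H displaced by substituents)
  + SCH3 → C:1 H:3 S:1
  + I → I:1
Element totals:
  C: 5
  H: 5
  I: 1
  N: 2
  S: 1
Molecular formula: C5H5IN2S.
Molar mass = 252.073 g/mol.
Mass from N: 2 × 14.007 = 28.014 g/mol.
%N = 28.014 / 252.073 × 100 = 11.11%.

11.11%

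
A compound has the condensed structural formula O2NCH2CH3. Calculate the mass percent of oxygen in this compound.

Element totals:
  C: 2
  H: 5
  N: 1
  O: 2
Molecular formula: C2H5NO2.
Molar mass = 75.067 g/mol.
Mass from O: 2 × 15.999 = 31.998 g/mol.
%O = 31.998 / 75.067 × 100 = 42.63%.

42.63%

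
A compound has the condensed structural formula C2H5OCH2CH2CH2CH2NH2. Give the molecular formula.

C6H15NO

Element totals:
  C: 6
  H: 15
  N: 1
  O: 1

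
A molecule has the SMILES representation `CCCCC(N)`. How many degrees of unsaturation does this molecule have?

Atom tally by fragment:
  CH3 → C:1 H:3
  CH2 → C:1 H:2
  CH2 → C:1 H:2
  CH2 → C:1 H:2
  CH2NH2 → C:1 H:4 N:1
Element totals:
  C: 5
  H: 13
  N: 1
Molecular formula: C5H13N.
DoU = (2C + 2 + N − H − X) / 2 = (2·5 + 2 + 1 − 13 − 0) / 2 = 0.

0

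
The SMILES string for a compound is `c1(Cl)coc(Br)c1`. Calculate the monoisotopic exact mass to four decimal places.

Atom tally by fragment:
  furan ring core → C:4 H:4 O:1
  (− 2 ring H displaced by substituents)
  + Cl → Cl:1
  + Br → Br:1
Element totals:
  C: 4
  H: 2
  Br: 1
  Cl: 1
  O: 1
Molecular formula: C4H2BrClO.
  M = 4(12.0) + 2(1.007825) + 78.918338 + 34.968853 + 15.994915
    = 48.000000 + 2.015650 + 78.918338 + 34.968853 + 15.994915 = 179.897756

179.8978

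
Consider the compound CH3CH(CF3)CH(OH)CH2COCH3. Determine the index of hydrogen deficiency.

1

Atom tally by fragment:
  CH3 → C:1 H:3
  CH(CF3) → C:2 H:1 F:3
  CH(OH) → C:1 H:2 O:1
  CH2COCH3 → C:3 H:5 O:1
Element totals:
  C: 7
  H: 11
  F: 3
  O: 2
Molecular formula: C7H11F3O2.
DoU = (2C + 2 + N − H − X) / 2 = (2·7 + 2 + 0 − 11 − 3) / 2 = 1.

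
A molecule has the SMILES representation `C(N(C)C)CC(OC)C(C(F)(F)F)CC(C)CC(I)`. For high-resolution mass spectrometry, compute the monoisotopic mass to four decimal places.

Atom tally by fragment:
  (CH3)2NCH2 → C:3 H:8 N:1
  CH2 → C:1 H:2
  CH(OCH3) → C:2 H:4 O:1
  CH(CF3) → C:2 H:1 F:3
  CH2 → C:1 H:2
  CH(CH3) → C:2 H:4
  CH2 → C:1 H:2
  CH2I → C:1 H:2 I:1
Element totals:
  C: 13
  H: 25
  F: 3
  I: 1
  N: 1
  O: 1
Molecular formula: C13H25F3INO.
  M = 13(12.0) + 25(1.007825) + 3(18.998403) + 126.904472 + 14.003074 + 15.994915
    = 156.000000 + 25.195625 + 56.995209 + 126.904472 + 14.003074 + 15.994915 = 395.093295

395.0933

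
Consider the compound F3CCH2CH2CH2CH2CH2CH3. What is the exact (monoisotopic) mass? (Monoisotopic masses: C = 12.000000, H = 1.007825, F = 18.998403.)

154.0969

Atom tally by fragment:
  F3CCH2 → C:2 H:2 F:3
  CH2 → C:1 H:2
  CH2 → C:1 H:2
  CH2 → C:1 H:2
  CH2 → C:1 H:2
  CH3 → C:1 H:3
Element totals:
  C: 7
  H: 13
  F: 3
Molecular formula: C7H13F3.
  M = 7(12.0) + 13(1.007825) + 3(18.998403)
    = 84.000000 + 13.101725 + 56.995209 = 154.096934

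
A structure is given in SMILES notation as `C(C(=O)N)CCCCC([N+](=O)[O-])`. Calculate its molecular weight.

Atom tally by fragment:
  H2NOCCH2 → C:2 H:4 O:1 N:1
  CH2 → C:1 H:2
  CH2 → C:1 H:2
  CH2 → C:1 H:2
  CH2 → C:1 H:2
  CH2NO2 → C:1 H:2 N:1 O:2
Element totals:
  C: 7
  H: 14
  N: 2
  O: 3
Molecular formula: C7H14N2O3.
  M = 7(12.011) + 14(1.008) + 2(14.007) + 3(15.999)
    = 84.077 + 14.112 + 28.014 + 47.997 = 174.200

174.20 g/mol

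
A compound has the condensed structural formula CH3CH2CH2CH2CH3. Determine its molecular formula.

Atom tally by fragment:
  CH3 → C:1 H:3
  CH2 → C:1 H:2
  CH2 → C:1 H:2
  CH2 → C:1 H:2
  CH3 → C:1 H:3
Element totals:
  C: 5
  H: 12

C5H12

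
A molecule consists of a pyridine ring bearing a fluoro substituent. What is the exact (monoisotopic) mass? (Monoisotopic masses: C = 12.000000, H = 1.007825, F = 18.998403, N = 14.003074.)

Atom tally by fragment:
  pyridine ring core → C:5 H:5 N:1
  (− 1 ring H displaced by substituents)
  + F → F:1
Element totals:
  C: 5
  H: 4
  F: 1
  N: 1
Molecular formula: C5H4FN.
  M = 5(12.0) + 4(1.007825) + 18.998403 + 14.003074
    = 60.000000 + 4.031300 + 18.998403 + 14.003074 = 97.032777

97.0328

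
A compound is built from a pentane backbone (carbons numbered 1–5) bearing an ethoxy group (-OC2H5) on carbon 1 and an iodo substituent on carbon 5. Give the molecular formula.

Atom tally by fragment:
  C2H5OCH2 → C:3 H:7 O:1
  CH2 → C:1 H:2
  CH2 → C:1 H:2
  CH2 → C:1 H:2
  CH2I → C:1 H:2 I:1
Element totals:
  C: 7
  H: 15
  I: 1
  O: 1

C7H15IO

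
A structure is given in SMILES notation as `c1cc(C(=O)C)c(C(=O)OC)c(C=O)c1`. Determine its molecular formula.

Atom tally by fragment:
  benzene ring core → C:6 H:6
  (− 3 ring H displaced by substituents)
  + COCH3 → C:2 H:3 O:1
  + COOCH3 → C:2 H:3 O:2
  + CHO → C:1 H:1 O:1
Element totals:
  C: 11
  H: 10
  O: 4

C11H10O4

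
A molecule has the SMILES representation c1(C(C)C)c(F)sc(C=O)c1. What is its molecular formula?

C8H9FOS

Atom tally by fragment:
  thiophene ring core → C:4 H:4 S:1
  (− 3 ring H displaced by substituents)
  + CH(CH3)2 → C:3 H:7
  + F → F:1
  + CHO → C:1 H:1 O:1
Element totals:
  C: 8
  H: 9
  F: 1
  O: 1
  S: 1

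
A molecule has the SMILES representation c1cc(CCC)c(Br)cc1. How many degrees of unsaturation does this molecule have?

Atom tally by fragment:
  benzene ring core → C:6 H:6
  (− 2 ring H displaced by substituents)
  + CH2CH2CH3 → C:3 H:7
  + Br → Br:1
Element totals:
  C: 9
  H: 11
  Br: 1
Molecular formula: C9H11Br.
DoU = (2C + 2 + N − H − X) / 2 = (2·9 + 2 + 0 − 11 − 1) / 2 = 4.

4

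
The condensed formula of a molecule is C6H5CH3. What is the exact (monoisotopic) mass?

92.0626

Element totals:
  C: 7
  H: 8
Molecular formula: C7H8.
  M = 7(12.0) + 8(1.007825)
    = 84.000000 + 8.062600 = 92.062600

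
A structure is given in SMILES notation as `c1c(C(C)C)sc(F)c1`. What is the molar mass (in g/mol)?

Atom tally by fragment:
  thiophene ring core → C:4 H:4 S:1
  (− 2 ring H displaced by substituents)
  + CH(CH3)2 → C:3 H:7
  + F → F:1
Element totals:
  C: 7
  H: 9
  F: 1
  S: 1
Molecular formula: C7H9FS.
  M = 7(12.011) + 9(1.008) + 18.998 + 32.06
    = 84.077 + 9.072 + 18.998 + 32.060 = 144.207

144.21 g/mol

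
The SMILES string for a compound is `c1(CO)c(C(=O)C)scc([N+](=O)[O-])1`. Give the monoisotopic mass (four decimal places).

201.0096

Atom tally by fragment:
  thiophene ring core → C:4 H:4 S:1
  (− 3 ring H displaced by substituents)
  + CH2OH → C:1 H:3 O:1
  + COCH3 → C:2 H:3 O:1
  + NO2 → N:1 O:2
Element totals:
  C: 7
  H: 7
  N: 1
  O: 4
  S: 1
Molecular formula: C7H7NO4S.
  M = 7(12.0) + 7(1.007825) + 14.003074 + 4(15.994915) + 31.972071
    = 84.000000 + 7.054775 + 14.003074 + 63.979660 + 31.972071 = 201.009580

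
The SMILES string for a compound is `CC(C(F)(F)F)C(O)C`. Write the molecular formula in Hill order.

Atom tally by fragment:
  CH3 → C:1 H:3
  CH(CF3) → C:2 H:1 F:3
  CH(OH) → C:1 H:2 O:1
  CH3 → C:1 H:3
Element totals:
  C: 5
  H: 9
  F: 3
  O: 1

C5H9F3O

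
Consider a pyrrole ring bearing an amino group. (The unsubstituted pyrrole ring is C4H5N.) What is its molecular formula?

C4H6N2

Atom tally by fragment:
  pyrrole ring core → C:4 H:5 N:1
  (− 1 ring H displaced by substituents)
  + NH2 → N:1 H:2
Element totals:
  C: 4
  H: 6
  N: 2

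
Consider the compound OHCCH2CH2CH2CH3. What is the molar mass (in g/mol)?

86.13 g/mol

Atom tally by fragment:
  OHCCH2 → C:2 H:3 O:1
  CH2 → C:1 H:2
  CH2 → C:1 H:2
  CH3 → C:1 H:3
Element totals:
  C: 5
  H: 10
  O: 1
Molecular formula: C5H10O.
  M = 5(12.011) + 10(1.008) + 15.999
    = 60.055 + 10.080 + 15.999 = 86.134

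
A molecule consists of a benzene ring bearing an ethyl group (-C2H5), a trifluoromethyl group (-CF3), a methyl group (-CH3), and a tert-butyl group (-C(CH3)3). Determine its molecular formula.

Atom tally by fragment:
  benzene ring core → C:6 H:6
  (− 4 ring H displaced by substituents)
  + C2H5 → C:2 H:5
  + CF3 → C:1 F:3
  + CH3 → C:1 H:3
  + C(CH3)3 → C:4 H:9
Element totals:
  C: 14
  H: 19
  F: 3

C14H19F3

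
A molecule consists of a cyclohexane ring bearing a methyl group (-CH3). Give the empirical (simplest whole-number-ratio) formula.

Atom tally by fragment:
  cyclohexane ring core → C:6 H:12
  (− 1 ring H displaced by substituents)
  + CH3 → C:1 H:3
Element totals:
  C: 7
  H: 14
Molecular formula: C7H14.
gcd of subscripts = 7; dividing each by 7:
  C: 7/7 = 1
  H: 14/7 = 2

CH2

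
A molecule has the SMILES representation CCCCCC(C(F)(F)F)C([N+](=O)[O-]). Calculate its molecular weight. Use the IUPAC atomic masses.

Atom tally by fragment:
  CH3 → C:1 H:3
  CH2 → C:1 H:2
  CH2 → C:1 H:2
  CH2 → C:1 H:2
  CH2 → C:1 H:2
  CH(CF3) → C:2 H:1 F:3
  CH2NO2 → C:1 H:2 N:1 O:2
Element totals:
  C: 8
  H: 14
  F: 3
  N: 1
  O: 2
Molecular formula: C8H14F3NO2.
  M = 8(12.011) + 14(1.008) + 3(18.998) + 14.007 + 2(15.999)
    = 96.088 + 14.112 + 56.994 + 14.007 + 31.998 = 213.199

213.20 g/mol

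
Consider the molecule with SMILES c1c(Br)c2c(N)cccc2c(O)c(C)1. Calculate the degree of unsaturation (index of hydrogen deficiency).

7

Atom tally by fragment:
  naphthalene ring system core → C:10 H:8
  (− 4 ring H displaced by substituents)
  + Br → Br:1
  + NH2 → N:1 H:2
  + OH → O:1 H:1
  + CH3 → C:1 H:3
Element totals:
  C: 11
  H: 10
  Br: 1
  N: 1
  O: 1
Molecular formula: C11H10BrNO.
DoU = (2C + 2 + N − H − X) / 2 = (2·11 + 2 + 1 − 10 − 1) / 2 = 7.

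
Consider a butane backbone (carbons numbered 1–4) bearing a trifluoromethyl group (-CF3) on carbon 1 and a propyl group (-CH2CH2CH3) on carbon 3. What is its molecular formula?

Atom tally by fragment:
  F3CCH2 → C:2 H:2 F:3
  CH2 → C:1 H:2
  CH(CH2CH2CH3) → C:4 H:8
  CH3 → C:1 H:3
Element totals:
  C: 8
  H: 15
  F: 3

C8H15F3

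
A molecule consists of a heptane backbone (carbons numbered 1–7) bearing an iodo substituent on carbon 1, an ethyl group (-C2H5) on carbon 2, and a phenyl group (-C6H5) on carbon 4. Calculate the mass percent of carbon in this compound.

54.55%

Atom tally by fragment:
  ICH2 → C:1 H:2 I:1
  CH(C2H5) → C:3 H:6
  CH2 → C:1 H:2
  CH(C6H5) → C:7 H:6
  CH2 → C:1 H:2
  CH2 → C:1 H:2
  CH3 → C:1 H:3
Element totals:
  C: 15
  H: 23
  I: 1
Molecular formula: C15H23I.
Molar mass = 330.253 g/mol.
Mass from C: 15 × 12.011 = 180.165 g/mol.
%C = 180.165 / 330.253 × 100 = 54.55%.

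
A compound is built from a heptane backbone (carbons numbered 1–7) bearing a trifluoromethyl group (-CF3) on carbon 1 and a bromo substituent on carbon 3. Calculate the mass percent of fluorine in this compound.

Atom tally by fragment:
  F3CCH2 → C:2 H:2 F:3
  CH2 → C:1 H:2
  CH(Br) → C:1 H:1 Br:1
  CH2 → C:1 H:2
  CH2 → C:1 H:2
  CH2 → C:1 H:2
  CH3 → C:1 H:3
Element totals:
  C: 8
  H: 14
  Br: 1
  F: 3
Molecular formula: C8H14BrF3.
Molar mass = 247.098 g/mol.
Mass from F: 3 × 18.998 = 56.994 g/mol.
%F = 56.994 / 247.098 × 100 = 23.07%.

23.07%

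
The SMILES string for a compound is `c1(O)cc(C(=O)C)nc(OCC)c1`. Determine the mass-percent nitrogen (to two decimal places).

7.73%

Atom tally by fragment:
  pyridine ring core → C:5 H:5 N:1
  (− 3 ring H displaced by substituents)
  + OH → O:1 H:1
  + COCH3 → C:2 H:3 O:1
  + OC2H5 → C:2 H:5 O:1
Element totals:
  C: 9
  H: 11
  N: 1
  O: 3
Molecular formula: C9H11NO3.
Molar mass = 181.191 g/mol.
Mass from N: 1 × 14.007 = 14.007 g/mol.
%N = 14.007 / 181.191 × 100 = 7.73%.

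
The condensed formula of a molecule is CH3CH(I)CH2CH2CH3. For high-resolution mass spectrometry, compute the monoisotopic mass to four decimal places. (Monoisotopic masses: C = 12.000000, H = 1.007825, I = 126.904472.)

197.9905

Atom tally by fragment:
  CH3 → C:1 H:3
  CH(I) → C:1 H:1 I:1
  CH2 → C:1 H:2
  CH2 → C:1 H:2
  CH3 → C:1 H:3
Element totals:
  C: 5
  H: 11
  I: 1
Molecular formula: C5H11I.
  M = 5(12.0) + 11(1.007825) + 126.904472
    = 60.000000 + 11.086075 + 126.904472 = 197.990547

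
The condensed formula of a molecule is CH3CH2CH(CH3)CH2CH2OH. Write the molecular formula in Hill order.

Atom tally by fragment:
  CH3 → C:1 H:3
  CH2 → C:1 H:2
  CH(CH3) → C:2 H:4
  CH2 → C:1 H:2
  CH2OH → C:1 H:3 O:1
Element totals:
  C: 6
  H: 14
  O: 1

C6H14O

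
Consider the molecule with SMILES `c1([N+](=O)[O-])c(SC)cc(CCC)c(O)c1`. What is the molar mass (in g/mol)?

Atom tally by fragment:
  benzene ring core → C:6 H:6
  (− 4 ring H displaced by substituents)
  + NO2 → N:1 O:2
  + SCH3 → C:1 H:3 S:1
  + CH2CH2CH3 → C:3 H:7
  + OH → O:1 H:1
Element totals:
  C: 10
  H: 13
  N: 1
  O: 3
  S: 1
Molecular formula: C10H13NO3S.
  M = 10(12.011) + 13(1.008) + 14.007 + 3(15.999) + 32.06
    = 120.110 + 13.104 + 14.007 + 47.997 + 32.060 = 227.278

227.28 g/mol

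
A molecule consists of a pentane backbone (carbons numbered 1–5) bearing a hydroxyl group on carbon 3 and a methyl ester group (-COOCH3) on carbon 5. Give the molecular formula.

C7H14O3

Atom tally by fragment:
  CH3 → C:1 H:3
  CH2 → C:1 H:2
  CH(OH) → C:1 H:2 O:1
  CH2 → C:1 H:2
  CH2COOCH3 → C:3 H:5 O:2
Element totals:
  C: 7
  H: 14
  O: 3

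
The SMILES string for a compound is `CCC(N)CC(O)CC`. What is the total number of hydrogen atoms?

Atom tally by fragment:
  CH3 → C:1 H:3
  CH2 → C:1 H:2
  CH(NH2) → C:1 H:3 N:1
  CH2 → C:1 H:2
  CH(OH) → C:1 H:2 O:1
  CH2 → C:1 H:2
  CH3 → C:1 H:3
Element totals:
  C: 7
  H: 17
  N: 1
  O: 1

17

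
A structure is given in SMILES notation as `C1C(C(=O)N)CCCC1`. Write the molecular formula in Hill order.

Atom tally by fragment:
  cyclohexane ring core → C:6 H:12
  (− 1 ring H displaced by substituents)
  + CONH2 → C:1 H:2 O:1 N:1
Element totals:
  C: 7
  H: 13
  N: 1
  O: 1

C7H13NO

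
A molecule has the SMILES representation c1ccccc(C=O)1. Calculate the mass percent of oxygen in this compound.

Atom tally by fragment:
  benzene ring core → C:6 H:6
  (− 1 ring H displaced by substituents)
  + CHO → C:1 H:1 O:1
Element totals:
  C: 7
  H: 6
  O: 1
Molecular formula: C7H6O.
Molar mass = 106.124 g/mol.
Mass from O: 1 × 15.999 = 15.999 g/mol.
%O = 15.999 / 106.124 × 100 = 15.08%.

15.08%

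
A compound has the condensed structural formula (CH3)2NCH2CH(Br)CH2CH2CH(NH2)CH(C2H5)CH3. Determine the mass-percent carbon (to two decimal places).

Element totals:
  C: 11
  H: 25
  Br: 1
  N: 2
Molecular formula: C11H25BrN2.
Molar mass = 265.239 g/mol.
Mass from C: 11 × 12.011 = 132.121 g/mol.
%C = 132.121 / 265.239 × 100 = 49.81%.

49.81%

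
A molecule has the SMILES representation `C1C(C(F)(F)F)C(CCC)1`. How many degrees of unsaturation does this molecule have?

1

Atom tally by fragment:
  cyclopropane ring core → C:3 H:6
  (− 2 ring H displaced by substituents)
  + CF3 → C:1 F:3
  + CH2CH2CH3 → C:3 H:7
Element totals:
  C: 7
  H: 11
  F: 3
Molecular formula: C7H11F3.
DoU = (2C + 2 + N − H − X) / 2 = (2·7 + 2 + 0 − 11 − 3) / 2 = 1.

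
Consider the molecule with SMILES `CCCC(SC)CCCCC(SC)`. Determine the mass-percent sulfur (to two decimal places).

29.09%

Atom tally by fragment:
  CH3 → C:1 H:3
  CH2 → C:1 H:2
  CH2 → C:1 H:2
  CH(SCH3) → C:2 H:4 S:1
  CH2 → C:1 H:2
  CH2 → C:1 H:2
  CH2 → C:1 H:2
  CH2 → C:1 H:2
  CH2SCH3 → C:2 H:5 S:1
Element totals:
  C: 11
  H: 24
  S: 2
Molecular formula: C11H24S2.
Molar mass = 220.433 g/mol.
Mass from S: 2 × 32.06 = 64.120 g/mol.
%S = 64.120 / 220.433 × 100 = 29.09%.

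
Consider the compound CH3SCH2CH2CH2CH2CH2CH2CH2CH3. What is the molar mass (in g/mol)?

160.32 g/mol

Atom tally by fragment:
  CH3SCH2 → C:2 H:5 S:1
  CH2 → C:1 H:2
  CH2 → C:1 H:2
  CH2 → C:1 H:2
  CH2 → C:1 H:2
  CH2 → C:1 H:2
  CH2 → C:1 H:2
  CH3 → C:1 H:3
Element totals:
  C: 9
  H: 20
  S: 1
Molecular formula: C9H20S.
  M = 9(12.011) + 20(1.008) + 32.06
    = 108.099 + 20.160 + 32.060 = 160.319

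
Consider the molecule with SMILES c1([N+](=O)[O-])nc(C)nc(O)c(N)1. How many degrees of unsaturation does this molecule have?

5

Atom tally by fragment:
  pyrimidine ring core → C:4 H:4 N:2
  (− 4 ring H displaced by substituents)
  + NO2 → N:1 O:2
  + CH3 → C:1 H:3
  + OH → O:1 H:1
  + NH2 → N:1 H:2
Element totals:
  C: 5
  H: 6
  N: 4
  O: 3
Molecular formula: C5H6N4O3.
DoU = (2C + 2 + N − H − X) / 2 = (2·5 + 2 + 4 − 6 − 0) / 2 = 5.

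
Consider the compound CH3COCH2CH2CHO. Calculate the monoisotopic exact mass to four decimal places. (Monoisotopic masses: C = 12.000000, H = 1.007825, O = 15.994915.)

100.0524

Element totals:
  C: 5
  H: 8
  O: 2
Molecular formula: C5H8O2.
  M = 5(12.0) + 8(1.007825) + 2(15.994915)
    = 60.000000 + 8.062600 + 31.989830 = 100.052430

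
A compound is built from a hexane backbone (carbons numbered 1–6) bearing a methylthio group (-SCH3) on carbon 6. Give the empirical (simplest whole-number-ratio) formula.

Atom tally by fragment:
  CH3 → C:1 H:3
  CH2 → C:1 H:2
  CH2 → C:1 H:2
  CH2 → C:1 H:2
  CH2 → C:1 H:2
  CH2SCH3 → C:2 H:5 S:1
Element totals:
  C: 7
  H: 16
  S: 1
Molecular formula: C7H16S.
gcd of subscripts (7, 16, 1) = 1, so the empirical formula equals the molecular formula.

C7H16S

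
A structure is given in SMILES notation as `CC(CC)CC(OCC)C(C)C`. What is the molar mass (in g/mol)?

Atom tally by fragment:
  CH3 → C:1 H:3
  CH(C2H5) → C:3 H:6
  CH2 → C:1 H:2
  CH(OC2H5) → C:3 H:6 O:1
  CH(CH3) → C:2 H:4
  CH3 → C:1 H:3
Element totals:
  C: 11
  H: 24
  O: 1
Molecular formula: C11H24O.
  M = 11(12.011) + 24(1.008) + 15.999
    = 132.121 + 24.192 + 15.999 = 172.312

172.31 g/mol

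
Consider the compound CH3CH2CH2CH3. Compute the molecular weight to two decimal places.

Element totals:
  C: 4
  H: 10
Molecular formula: C4H10.
  M = 4(12.011) + 10(1.008)
    = 48.044 + 10.080 = 58.124

58.12 g/mol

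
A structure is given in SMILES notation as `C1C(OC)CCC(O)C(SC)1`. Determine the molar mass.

176.27 g/mol

Atom tally by fragment:
  cyclohexane ring core → C:6 H:12
  (− 3 ring H displaced by substituents)
  + OCH3 → C:1 H:3 O:1
  + OH → O:1 H:1
  + SCH3 → C:1 H:3 S:1
Element totals:
  C: 8
  H: 16
  O: 2
  S: 1
Molecular formula: C8H16O2S.
  M = 8(12.011) + 16(1.008) + 2(15.999) + 32.06
    = 96.088 + 16.128 + 31.998 + 32.060 = 176.274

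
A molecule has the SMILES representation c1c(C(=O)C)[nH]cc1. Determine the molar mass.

Atom tally by fragment:
  pyrrole ring core → C:4 H:5 N:1
  (− 1 ring H displaced by substituents)
  + COCH3 → C:2 H:3 O:1
Element totals:
  C: 6
  H: 7
  N: 1
  O: 1
Molecular formula: C6H7NO.
  M = 6(12.011) + 7(1.008) + 14.007 + 15.999
    = 72.066 + 7.056 + 14.007 + 15.999 = 109.128

109.13 g/mol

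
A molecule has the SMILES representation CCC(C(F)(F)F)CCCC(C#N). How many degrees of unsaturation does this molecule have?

2

Atom tally by fragment:
  CH3 → C:1 H:3
  CH2 → C:1 H:2
  CH(CF3) → C:2 H:1 F:3
  CH2 → C:1 H:2
  CH2 → C:1 H:2
  CH2 → C:1 H:2
  CH2CN → C:2 H:2 N:1
Element totals:
  C: 9
  H: 14
  F: 3
  N: 1
Molecular formula: C9H14F3N.
DoU = (2C + 2 + N − H − X) / 2 = (2·9 + 2 + 1 − 14 − 3) / 2 = 2.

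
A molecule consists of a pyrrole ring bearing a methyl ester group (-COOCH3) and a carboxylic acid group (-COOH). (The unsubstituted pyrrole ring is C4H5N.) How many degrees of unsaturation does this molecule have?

5

Atom tally by fragment:
  pyrrole ring core → C:4 H:5 N:1
  (− 2 ring H displaced by substituents)
  + COOCH3 → C:2 H:3 O:2
  + COOH → C:1 H:1 O:2
Element totals:
  C: 7
  H: 7
  N: 1
  O: 4
Molecular formula: C7H7NO4.
DoU = (2C + 2 + N − H − X) / 2 = (2·7 + 2 + 1 − 7 − 0) / 2 = 5.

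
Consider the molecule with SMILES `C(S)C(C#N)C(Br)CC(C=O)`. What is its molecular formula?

Atom tally by fragment:
  HSCH2 → C:1 H:3 S:1
  CH(CN) → C:2 H:1 N:1
  CH(Br) → C:1 H:1 Br:1
  CH2 → C:1 H:2
  CH2CHO → C:2 H:3 O:1
Element totals:
  C: 7
  H: 10
  Br: 1
  N: 1
  O: 1
  S: 1

C7H10BrNOS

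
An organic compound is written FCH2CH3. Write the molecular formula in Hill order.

C2H5F

Element totals:
  C: 2
  H: 5
  F: 1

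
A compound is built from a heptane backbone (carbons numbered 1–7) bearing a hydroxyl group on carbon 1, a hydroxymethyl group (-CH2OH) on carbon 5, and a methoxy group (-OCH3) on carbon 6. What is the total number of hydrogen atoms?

Atom tally by fragment:
  HOCH2 → C:1 H:3 O:1
  CH2 → C:1 H:2
  CH2 → C:1 H:2
  CH2 → C:1 H:2
  CH(CH2OH) → C:2 H:4 O:1
  CH(OCH3) → C:2 H:4 O:1
  CH3 → C:1 H:3
Element totals:
  C: 9
  H: 20
  O: 3

20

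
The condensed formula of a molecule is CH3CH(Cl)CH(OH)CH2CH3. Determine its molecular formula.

Atom tally by fragment:
  CH3 → C:1 H:3
  CH(Cl) → C:1 H:1 Cl:1
  CH(OH) → C:1 H:2 O:1
  CH2 → C:1 H:2
  CH3 → C:1 H:3
Element totals:
  C: 5
  H: 11
  Cl: 1
  O: 1

C5H11ClO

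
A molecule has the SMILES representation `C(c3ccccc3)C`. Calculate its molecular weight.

106.17 g/mol

Atom tally by fragment:
  C6H5CH2 → C:7 H:7
  CH3 → C:1 H:3
Element totals:
  C: 8
  H: 10
Molecular formula: C8H10.
  M = 8(12.011) + 10(1.008)
    = 96.088 + 10.080 = 106.168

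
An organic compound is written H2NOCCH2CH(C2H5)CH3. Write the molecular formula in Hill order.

C6H13NO

Atom tally by fragment:
  H2NOCCH2 → C:2 H:4 O:1 N:1
  CH(C2H5) → C:3 H:6
  CH3 → C:1 H:3
Element totals:
  C: 6
  H: 13
  N: 1
  O: 1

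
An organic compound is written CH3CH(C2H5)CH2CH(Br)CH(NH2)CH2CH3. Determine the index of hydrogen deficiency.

0

Atom tally by fragment:
  CH3 → C:1 H:3
  CH(C2H5) → C:3 H:6
  CH2 → C:1 H:2
  CH(Br) → C:1 H:1 Br:1
  CH(NH2) → C:1 H:3 N:1
  CH2 → C:1 H:2
  CH3 → C:1 H:3
Element totals:
  C: 9
  H: 20
  Br: 1
  N: 1
Molecular formula: C9H20BrN.
DoU = (2C + 2 + N − H − X) / 2 = (2·9 + 2 + 1 − 20 − 1) / 2 = 0.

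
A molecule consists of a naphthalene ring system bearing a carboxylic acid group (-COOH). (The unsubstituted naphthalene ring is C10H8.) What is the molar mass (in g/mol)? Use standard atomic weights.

172.18 g/mol

Atom tally by fragment:
  naphthalene ring system core → C:10 H:8
  (− 1 ring H displaced by substituents)
  + COOH → C:1 H:1 O:2
Element totals:
  C: 11
  H: 8
  O: 2
Molecular formula: C11H8O2.
  M = 11(12.011) + 8(1.008) + 2(15.999)
    = 132.121 + 8.064 + 31.998 = 172.183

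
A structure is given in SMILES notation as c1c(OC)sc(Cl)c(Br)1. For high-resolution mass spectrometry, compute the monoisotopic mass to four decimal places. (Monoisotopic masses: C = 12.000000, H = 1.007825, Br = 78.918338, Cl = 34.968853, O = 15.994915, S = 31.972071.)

Atom tally by fragment:
  thiophene ring core → C:4 H:4 S:1
  (− 3 ring H displaced by substituents)
  + OCH3 → C:1 H:3 O:1
  + Cl → Cl:1
  + Br → Br:1
Element totals:
  C: 5
  H: 4
  Br: 1
  Cl: 1
  O: 1
  S: 1
Molecular formula: C5H4BrClOS.
  M = 5(12.0) + 4(1.007825) + 78.918338 + 34.968853 + 15.994915 + 31.972071
    = 60.000000 + 4.031300 + 78.918338 + 34.968853 + 15.994915 + 31.972071 = 225.885477

225.8855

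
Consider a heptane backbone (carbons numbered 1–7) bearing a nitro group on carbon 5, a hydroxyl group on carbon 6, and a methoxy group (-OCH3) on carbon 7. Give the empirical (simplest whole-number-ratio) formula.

C8H17NO4

Atom tally by fragment:
  CH3 → C:1 H:3
  CH2 → C:1 H:2
  CH2 → C:1 H:2
  CH2 → C:1 H:2
  CH(NO2) → C:1 H:1 N:1 O:2
  CH(OH) → C:1 H:2 O:1
  CH2OCH3 → C:2 H:5 O:1
Element totals:
  C: 8
  H: 17
  N: 1
  O: 4
Molecular formula: C8H17NO4.
gcd of subscripts (8, 17, 1, 4) = 1, so the empirical formula equals the molecular formula.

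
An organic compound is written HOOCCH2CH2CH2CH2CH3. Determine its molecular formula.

C6H12O2

Atom tally by fragment:
  HOOCCH2 → C:2 H:3 O:2
  CH2 → C:1 H:2
  CH2 → C:1 H:2
  CH2 → C:1 H:2
  CH3 → C:1 H:3
Element totals:
  C: 6
  H: 12
  O: 2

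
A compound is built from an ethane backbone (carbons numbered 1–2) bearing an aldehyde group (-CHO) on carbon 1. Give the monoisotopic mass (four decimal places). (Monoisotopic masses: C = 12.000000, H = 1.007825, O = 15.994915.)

Atom tally by fragment:
  OHCCH2 → C:2 H:3 O:1
  CH3 → C:1 H:3
Element totals:
  C: 3
  H: 6
  O: 1
Molecular formula: C3H6O.
  M = 3(12.0) + 6(1.007825) + 15.994915
    = 36.000000 + 6.046950 + 15.994915 = 58.041865

58.0419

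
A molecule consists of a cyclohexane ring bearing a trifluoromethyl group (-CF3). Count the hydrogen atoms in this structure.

Atom tally by fragment:
  cyclohexane ring core → C:6 H:12
  (− 1 ring H displaced by substituents)
  + CF3 → C:1 F:3
Element totals:
  C: 7
  H: 11
  F: 3

11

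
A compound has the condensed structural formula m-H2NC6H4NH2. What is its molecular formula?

Atom tally by fragment:
  benzene ring core → C:6 H:6
  (− 2 ring H displaced by substituents)
  + NH2 → N:1 H:2
  + NH2 → N:1 H:2
Element totals:
  C: 6
  H: 8
  N: 2

C6H8N2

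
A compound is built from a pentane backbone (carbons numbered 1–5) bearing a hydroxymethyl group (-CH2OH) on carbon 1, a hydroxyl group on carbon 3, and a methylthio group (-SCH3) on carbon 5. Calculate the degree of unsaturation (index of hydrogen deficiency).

0

Atom tally by fragment:
  HOCH2CH2 → C:2 H:5 O:1
  CH2 → C:1 H:2
  CH(OH) → C:1 H:2 O:1
  CH2 → C:1 H:2
  CH2SCH3 → C:2 H:5 S:1
Element totals:
  C: 7
  H: 16
  O: 2
  S: 1
Molecular formula: C7H16O2S.
DoU = (2C + 2 + N − H − X) / 2 = (2·7 + 2 + 0 − 16 − 0) / 2 = 0.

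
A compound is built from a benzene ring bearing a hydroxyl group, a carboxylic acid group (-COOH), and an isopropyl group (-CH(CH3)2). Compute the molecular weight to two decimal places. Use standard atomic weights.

180.20 g/mol

Atom tally by fragment:
  benzene ring core → C:6 H:6
  (− 3 ring H displaced by substituents)
  + OH → O:1 H:1
  + COOH → C:1 H:1 O:2
  + CH(CH3)2 → C:3 H:7
Element totals:
  C: 10
  H: 12
  O: 3
Molecular formula: C10H12O3.
  M = 10(12.011) + 12(1.008) + 3(15.999)
    = 120.110 + 12.096 + 47.997 = 180.203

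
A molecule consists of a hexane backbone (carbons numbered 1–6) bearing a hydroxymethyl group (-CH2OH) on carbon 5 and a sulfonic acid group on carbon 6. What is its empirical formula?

Atom tally by fragment:
  CH3 → C:1 H:3
  CH2 → C:1 H:2
  CH2 → C:1 H:2
  CH2 → C:1 H:2
  CH(CH2OH) → C:2 H:4 O:1
  CH2SO3H → C:1 H:3 S:1 O:3
Element totals:
  C: 7
  H: 16
  O: 4
  S: 1
Molecular formula: C7H16O4S.
gcd of subscripts (7, 16, 4, 1) = 1, so the empirical formula equals the molecular formula.

C7H16O4S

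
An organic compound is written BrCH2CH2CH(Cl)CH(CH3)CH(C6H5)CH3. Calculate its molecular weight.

289.64 g/mol

Element totals:
  C: 13
  H: 18
  Br: 1
  Cl: 1
Molecular formula: C13H18BrCl.
  M = 13(12.011) + 18(1.008) + 79.904 + 35.45
    = 156.143 + 18.144 + 79.904 + 35.450 = 289.641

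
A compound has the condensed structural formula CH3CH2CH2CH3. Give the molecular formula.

Atom tally by fragment:
  CH3 → C:1 H:3
  CH2 → C:1 H:2
  CH2 → C:1 H:2
  CH3 → C:1 H:3
Element totals:
  C: 4
  H: 10

C4H10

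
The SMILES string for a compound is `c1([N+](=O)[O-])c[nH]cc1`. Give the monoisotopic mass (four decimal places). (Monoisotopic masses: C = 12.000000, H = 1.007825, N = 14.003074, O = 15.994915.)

Atom tally by fragment:
  pyrrole ring core → C:4 H:5 N:1
  (− 1 ring H displaced by substituents)
  + NO2 → N:1 O:2
Element totals:
  C: 4
  H: 4
  N: 2
  O: 2
Molecular formula: C4H4N2O2.
  M = 4(12.0) + 4(1.007825) + 2(14.003074) + 2(15.994915)
    = 48.000000 + 4.031300 + 28.006148 + 31.989830 = 112.027278

112.0273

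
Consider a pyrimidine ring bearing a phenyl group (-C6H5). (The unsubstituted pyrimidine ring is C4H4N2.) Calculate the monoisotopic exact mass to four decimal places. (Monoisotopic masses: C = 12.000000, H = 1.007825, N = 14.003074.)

156.0687

Atom tally by fragment:
  pyrimidine ring core → C:4 H:4 N:2
  (− 1 ring H displaced by substituents)
  + C6H5 → C:6 H:5
Element totals:
  C: 10
  H: 8
  N: 2
Molecular formula: C10H8N2.
  M = 10(12.0) + 8(1.007825) + 2(14.003074)
    = 120.000000 + 8.062600 + 28.006148 = 156.068748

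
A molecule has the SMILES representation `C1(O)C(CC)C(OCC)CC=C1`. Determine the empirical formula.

C5H9O

Atom tally by fragment:
  cyclohexene ring core → C:6 H:10
  (− 3 ring H displaced by substituents)
  + OH → O:1 H:1
  + C2H5 → C:2 H:5
  + OC2H5 → C:2 H:5 O:1
Element totals:
  C: 10
  H: 18
  O: 2
Molecular formula: C10H18O2.
gcd of subscripts = 2; dividing each by 2:
  C: 10/2 = 5
  H: 18/2 = 9
  O: 2/2 = 1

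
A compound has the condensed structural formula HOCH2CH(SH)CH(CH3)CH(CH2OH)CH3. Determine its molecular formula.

Atom tally by fragment:
  HOCH2 → C:1 H:3 O:1
  CH(SH) → C:1 H:2 S:1
  CH(CH3) → C:2 H:4
  CH(CH2OH) → C:2 H:4 O:1
  CH3 → C:1 H:3
Element totals:
  C: 7
  H: 16
  O: 2
  S: 1

C7H16O2S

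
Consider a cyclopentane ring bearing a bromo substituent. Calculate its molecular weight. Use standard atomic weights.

Atom tally by fragment:
  cyclopentane ring core → C:5 H:10
  (− 1 ring H displaced by substituents)
  + Br → Br:1
Element totals:
  C: 5
  H: 9
  Br: 1
Molecular formula: C5H9Br.
  M = 5(12.011) + 9(1.008) + 79.904
    = 60.055 + 9.072 + 79.904 = 149.031

149.03 g/mol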